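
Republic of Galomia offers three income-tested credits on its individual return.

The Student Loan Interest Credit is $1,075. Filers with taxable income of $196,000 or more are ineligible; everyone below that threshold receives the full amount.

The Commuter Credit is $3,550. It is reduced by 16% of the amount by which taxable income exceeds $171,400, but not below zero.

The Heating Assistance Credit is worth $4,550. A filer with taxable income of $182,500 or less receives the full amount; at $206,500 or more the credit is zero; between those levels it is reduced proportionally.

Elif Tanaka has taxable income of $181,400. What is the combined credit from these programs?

$7,575

Student Loan Interest Credit: $181,400 is below the $196,000 cutoff, so the full $1,075 applies.
Commuter Credit: 16% of the $10,000 excess over $171,400 is $1,600; credit = $3,550 − $1,600 = $1,950.
Heating Assistance Credit: $181,400 is at or below the $182,500 threshold, so the full $4,550 applies.
Total: $1,075 + $1,950 + $4,550 = $7,575.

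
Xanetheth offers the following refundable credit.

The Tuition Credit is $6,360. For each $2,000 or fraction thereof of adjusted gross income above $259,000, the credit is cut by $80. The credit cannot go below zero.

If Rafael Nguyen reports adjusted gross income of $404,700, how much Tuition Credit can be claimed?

$520

Tuition Credit: income exceeds $259,000 by $145,700, which is 73 full-or-partial $2,000 increments; reduction = 73 × $80 = $5,840, leaving $520.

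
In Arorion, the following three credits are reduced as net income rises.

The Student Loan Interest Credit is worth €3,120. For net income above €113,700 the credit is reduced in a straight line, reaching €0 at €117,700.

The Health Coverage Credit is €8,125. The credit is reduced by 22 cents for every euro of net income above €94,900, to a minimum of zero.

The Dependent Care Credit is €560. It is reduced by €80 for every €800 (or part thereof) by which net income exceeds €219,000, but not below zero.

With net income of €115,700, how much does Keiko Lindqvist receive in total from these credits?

Student Loan Interest Credit: €115,700 is €2,000 into a €4,000 phase-out range, leaving 2,000/4,000 of the credit: €3,120 × 2,000/4,000 = €1,560.
Health Coverage Credit: 22% of the €20,800 excess over €94,900 is €4,576; credit = €8,125 − €4,576 = €3,549.
Dependent Care Credit: €115,700 is at or below the €219,000 threshold, so the full €560 applies.
Total: €1,560 + €3,549 + €560 = €5,669.

€5,669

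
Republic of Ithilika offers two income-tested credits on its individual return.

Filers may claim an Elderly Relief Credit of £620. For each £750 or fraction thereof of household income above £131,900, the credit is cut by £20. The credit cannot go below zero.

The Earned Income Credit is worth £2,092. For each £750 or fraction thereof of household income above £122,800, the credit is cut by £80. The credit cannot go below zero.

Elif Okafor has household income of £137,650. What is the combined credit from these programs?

£952

Elderly Relief Credit: income exceeds £131,900 by £5,750, which is 8 full-or-partial £750 increments; reduction = 8 × £20 = £160, leaving £460.
Earned Income Credit: income exceeds £122,800 by £14,850, which is 20 full-or-partial £750 increments; reduction = 20 × £80 = £1,600, leaving £492.
Total: £460 + £492 = £952.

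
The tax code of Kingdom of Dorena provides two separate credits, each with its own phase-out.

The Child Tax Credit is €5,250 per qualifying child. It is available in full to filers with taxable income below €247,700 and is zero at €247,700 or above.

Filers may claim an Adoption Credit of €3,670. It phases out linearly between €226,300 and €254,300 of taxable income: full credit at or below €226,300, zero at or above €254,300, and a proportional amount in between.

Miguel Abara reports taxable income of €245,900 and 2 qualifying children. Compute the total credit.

Child Tax Credit: base = 2 × €5,250 = €10,500. €245,900 is below the €247,700 cutoff, so the full €10,500 applies.
Adoption Credit: €245,900 is €19,600 into a €28,000 phase-out range, leaving 8,400/28,000 of the credit: €3,670 × 8,400/28,000 = €1,101.
Total: €10,500 + €1,101 = €11,601.

€11,601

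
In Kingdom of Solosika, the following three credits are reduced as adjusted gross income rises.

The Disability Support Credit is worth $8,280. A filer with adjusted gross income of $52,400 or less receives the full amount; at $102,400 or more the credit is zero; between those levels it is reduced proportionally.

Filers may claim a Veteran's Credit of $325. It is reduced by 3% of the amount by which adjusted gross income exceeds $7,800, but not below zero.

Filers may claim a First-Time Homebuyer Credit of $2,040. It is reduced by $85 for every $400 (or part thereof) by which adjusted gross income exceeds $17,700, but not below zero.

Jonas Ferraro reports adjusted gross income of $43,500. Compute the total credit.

Disability Support Credit: $43,500 is at or below the $52,400 threshold, so the full $8,280 applies.
Veteran's Credit: 3% of the $35,700 excess over $7,800 is $1,071 ≥ base, so the credit is $0.
First-Time Homebuyer Credit: income exceeds $17,700 by $25,800 → 65 increments × $85 = $5,525 ≥ base, so the credit is $0.
Total: $8,280 + $0 + $0 = $8,280.

$8,280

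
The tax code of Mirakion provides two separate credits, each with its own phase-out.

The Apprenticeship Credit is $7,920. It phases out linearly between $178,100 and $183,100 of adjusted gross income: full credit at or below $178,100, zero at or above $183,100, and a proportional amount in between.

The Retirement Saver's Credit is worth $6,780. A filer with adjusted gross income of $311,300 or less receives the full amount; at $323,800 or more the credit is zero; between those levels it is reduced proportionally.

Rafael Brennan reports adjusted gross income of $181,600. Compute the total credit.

$9,156

Apprenticeship Credit: $181,600 is $3,500 into a $5,000 phase-out range, leaving 1,500/5,000 of the credit: $7,920 × 1,500/5,000 = $2,376.
Retirement Saver's Credit: $181,600 is at or below the $311,300 threshold, so the full $6,780 applies.
Total: $2,376 + $6,780 = $9,156.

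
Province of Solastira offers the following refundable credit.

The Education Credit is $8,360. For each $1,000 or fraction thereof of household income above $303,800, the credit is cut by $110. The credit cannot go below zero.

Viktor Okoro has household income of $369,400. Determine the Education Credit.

Education Credit: income exceeds $303,800 by $65,600, which is 66 full-or-partial $1,000 increments; reduction = 66 × $110 = $7,260, leaving $1,100.

$1,100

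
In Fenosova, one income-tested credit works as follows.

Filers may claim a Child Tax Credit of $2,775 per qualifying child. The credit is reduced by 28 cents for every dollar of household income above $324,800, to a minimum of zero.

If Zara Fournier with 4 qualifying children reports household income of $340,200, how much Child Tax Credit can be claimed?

$6,788

Child Tax Credit: base = 4 × $2,775 = $11,100. 28% of the $15,400 excess over $324,800 is $4,312; credit = $11,100 − $4,312 = $6,788.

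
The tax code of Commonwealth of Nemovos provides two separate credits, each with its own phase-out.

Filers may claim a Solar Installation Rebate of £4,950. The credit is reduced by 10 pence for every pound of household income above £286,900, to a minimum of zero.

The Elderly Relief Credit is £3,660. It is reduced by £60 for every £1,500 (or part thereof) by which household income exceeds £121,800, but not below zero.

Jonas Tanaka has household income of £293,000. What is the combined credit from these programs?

£4,340

Solar Installation Rebate: 10% of the £6,100 excess over £286,900 is £610; credit = £4,950 − £610 = £4,340.
Elderly Relief Credit: income exceeds £121,800 by £171,200 → 115 increments × £60 = £6,900 ≥ base, so the credit is £0.
Total: £4,340 + £0 = £4,340.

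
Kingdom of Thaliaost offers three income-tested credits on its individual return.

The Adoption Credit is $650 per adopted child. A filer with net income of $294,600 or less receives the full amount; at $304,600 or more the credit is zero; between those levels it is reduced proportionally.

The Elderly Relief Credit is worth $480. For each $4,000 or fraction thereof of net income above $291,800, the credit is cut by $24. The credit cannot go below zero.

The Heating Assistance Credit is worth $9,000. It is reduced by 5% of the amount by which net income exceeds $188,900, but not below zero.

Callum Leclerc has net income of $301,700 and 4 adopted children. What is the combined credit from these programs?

$4,522

Adoption Credit: base = 4 × $650 = $2,600. $301,700 is $7,100 into a $10,000 phase-out range, leaving 2,900/10,000 of the credit: $2,600 × 2,900/10,000 = $754.
Elderly Relief Credit: income exceeds $291,800 by $9,900, which is 3 full-or-partial $4,000 increments; reduction = 3 × $24 = $72, leaving $408.
Heating Assistance Credit: 5% of the $112,800 excess over $188,900 is $5,640; credit = $9,000 − $5,640 = $3,360.
Total: $754 + $408 + $3,360 = $4,522.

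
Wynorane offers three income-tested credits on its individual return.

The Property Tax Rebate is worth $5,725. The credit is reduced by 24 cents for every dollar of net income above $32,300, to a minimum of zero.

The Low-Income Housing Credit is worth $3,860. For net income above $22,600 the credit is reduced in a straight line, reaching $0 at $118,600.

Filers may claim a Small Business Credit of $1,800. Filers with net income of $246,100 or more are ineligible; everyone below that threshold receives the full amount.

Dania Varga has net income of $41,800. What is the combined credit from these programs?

$8,333

Property Tax Rebate: 24% of the $9,500 excess over $32,300 is $2,280; credit = $5,725 − $2,280 = $3,445.
Low-Income Housing Credit: $41,800 is $19,200 into a $96,000 phase-out range, leaving 76,800/96,000 of the credit: $3,860 × 76,800/96,000 = $3,088.
Small Business Credit: $41,800 is below the $246,100 cutoff, so the full $1,800 applies.
Total: $3,445 + $3,088 + $1,800 = $8,333.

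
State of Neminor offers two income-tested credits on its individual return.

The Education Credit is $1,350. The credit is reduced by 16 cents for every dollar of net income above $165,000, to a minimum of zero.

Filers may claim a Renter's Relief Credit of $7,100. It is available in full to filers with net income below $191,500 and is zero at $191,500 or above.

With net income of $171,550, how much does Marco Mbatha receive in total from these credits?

$7,402

Education Credit: 16% of the $6,550 excess over $165,000 is $1,048; credit = $1,350 − $1,048 = $302.
Renter's Relief Credit: $171,550 is below the $191,500 cutoff, so the full $7,100 applies.
Total: $302 + $7,100 = $7,402.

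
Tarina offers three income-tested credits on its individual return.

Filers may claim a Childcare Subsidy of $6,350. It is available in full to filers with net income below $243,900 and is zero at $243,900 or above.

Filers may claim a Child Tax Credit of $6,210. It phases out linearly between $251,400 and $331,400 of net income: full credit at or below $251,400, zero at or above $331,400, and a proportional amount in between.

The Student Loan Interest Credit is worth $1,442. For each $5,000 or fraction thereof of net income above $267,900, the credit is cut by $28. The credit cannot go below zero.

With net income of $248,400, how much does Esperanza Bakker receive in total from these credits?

$7,652

Childcare Subsidy: $248,400 meets or exceeds the $243,900 cutoff, so the credit is $0.
Child Tax Credit: $248,400 is at or below the $251,400 threshold, so the full $6,210 applies.
Student Loan Interest Credit: $248,400 is at or below the $267,900 threshold, so the full $1,442 applies.
Total: $0 + $6,210 + $1,442 = $7,652.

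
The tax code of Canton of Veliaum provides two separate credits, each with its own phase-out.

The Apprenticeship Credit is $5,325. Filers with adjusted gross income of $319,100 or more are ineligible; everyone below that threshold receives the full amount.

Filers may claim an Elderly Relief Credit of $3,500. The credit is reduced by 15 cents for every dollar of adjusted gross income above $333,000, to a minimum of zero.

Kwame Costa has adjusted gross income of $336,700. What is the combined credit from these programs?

Apprenticeship Credit: $336,700 meets or exceeds the $319,100 cutoff, so the credit is $0.
Elderly Relief Credit: 15% of the $3,700 excess over $333,000 is $555; credit = $3,500 − $555 = $2,945.
Total: $0 + $2,945 = $2,945.

$2,945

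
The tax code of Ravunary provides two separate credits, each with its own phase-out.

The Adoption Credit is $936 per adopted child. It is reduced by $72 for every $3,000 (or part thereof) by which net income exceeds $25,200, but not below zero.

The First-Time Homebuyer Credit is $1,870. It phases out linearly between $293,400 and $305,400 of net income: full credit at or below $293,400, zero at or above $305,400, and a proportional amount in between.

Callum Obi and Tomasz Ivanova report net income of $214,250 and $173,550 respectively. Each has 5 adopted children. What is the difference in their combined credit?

Callum ($214,250): Adoption Credit: base = 5 × $936 = $4,680. income exceeds $25,200 by $189,050, which is 64 full-or-partial $3,000 increments; reduction = 64 × $72 = $4,608, leaving $72. First-Time Homebuyer Credit: $214,250 is at or below the $293,400 threshold, so the full $1,870 applies. total $72 + $1,870 = $1,942
Tomasz ($173,550): Adoption Credit: base = 5 × $936 = $4,680. income exceeds $25,200 by $148,350, which is 50 full-or-partial $3,000 increments; reduction = 50 × $72 = $3,600, leaving $1,080. First-Time Homebuyer Credit: $173,550 is at or below the $293,400 threshold, so the full $1,870 applies. total $1,080 + $1,870 = $2,950
Difference: |$1,942 − $2,950| = $1,008.

$1,008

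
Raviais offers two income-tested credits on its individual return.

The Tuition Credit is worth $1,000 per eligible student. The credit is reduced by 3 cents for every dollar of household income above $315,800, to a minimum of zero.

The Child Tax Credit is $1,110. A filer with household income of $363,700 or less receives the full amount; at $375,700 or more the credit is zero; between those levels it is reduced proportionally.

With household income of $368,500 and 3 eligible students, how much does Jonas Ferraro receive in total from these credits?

$2,085

Tuition Credit: base = 3 × $1,000 = $3,000. 3% of the $52,700 excess over $315,800 is $1,581; credit = $3,000 − $1,581 = $1,419.
Child Tax Credit: $368,500 is $4,800 into a $12,000 phase-out range, leaving 7,200/12,000 of the credit: $1,110 × 7,200/12,000 = $666.
Total: $1,419 + $666 = $2,085.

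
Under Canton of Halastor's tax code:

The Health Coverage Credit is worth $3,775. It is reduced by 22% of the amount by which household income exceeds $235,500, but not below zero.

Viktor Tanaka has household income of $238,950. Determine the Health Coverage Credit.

$3,016

Health Coverage Credit: 22% of the $3,450 excess over $235,500 is $759; credit = $3,775 − $759 = $3,016.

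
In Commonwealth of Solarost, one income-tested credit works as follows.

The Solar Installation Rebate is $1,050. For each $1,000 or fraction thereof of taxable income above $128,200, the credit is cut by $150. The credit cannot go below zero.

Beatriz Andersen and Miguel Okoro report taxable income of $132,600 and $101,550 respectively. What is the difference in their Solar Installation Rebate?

$750

Beatriz ($132,600): Solar Installation Rebate: income exceeds $128,200 by $4,400, which is 5 full-or-partial $1,000 increments; reduction = 5 × $150 = $750, leaving $300.
Miguel ($101,550): Solar Installation Rebate: $101,550 is at or below the $128,200 threshold, so the full $1,050 applies.
Difference: |$300 − $1,050| = $750.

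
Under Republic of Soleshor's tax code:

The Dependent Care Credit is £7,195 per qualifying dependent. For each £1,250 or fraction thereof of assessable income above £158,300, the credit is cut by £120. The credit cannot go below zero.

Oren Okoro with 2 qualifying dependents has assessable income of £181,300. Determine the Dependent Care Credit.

Dependent Care Credit: base = 2 × £7,195 = £14,390. income exceeds £158,300 by £23,000, which is 19 full-or-partial £1,250 increments; reduction = 19 × £120 = £2,280, leaving £12,110.

£12,110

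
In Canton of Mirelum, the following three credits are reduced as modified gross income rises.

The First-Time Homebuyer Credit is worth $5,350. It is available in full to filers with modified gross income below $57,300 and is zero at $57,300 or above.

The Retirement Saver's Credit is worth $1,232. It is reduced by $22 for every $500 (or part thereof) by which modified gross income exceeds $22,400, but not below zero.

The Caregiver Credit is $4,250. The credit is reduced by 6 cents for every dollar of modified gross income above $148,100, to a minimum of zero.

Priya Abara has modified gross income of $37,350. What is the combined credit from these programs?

First-Time Homebuyer Credit: $37,350 is below the $57,300 cutoff, so the full $5,350 applies.
Retirement Saver's Credit: income exceeds $22,400 by $14,950, which is 30 full-or-partial $500 increments; reduction = 30 × $22 = $660, leaving $572.
Caregiver Credit: $37,350 is at or below the $148,100 threshold, so the full $4,250 applies.
Total: $5,350 + $572 + $4,250 = $10,172.

$10,172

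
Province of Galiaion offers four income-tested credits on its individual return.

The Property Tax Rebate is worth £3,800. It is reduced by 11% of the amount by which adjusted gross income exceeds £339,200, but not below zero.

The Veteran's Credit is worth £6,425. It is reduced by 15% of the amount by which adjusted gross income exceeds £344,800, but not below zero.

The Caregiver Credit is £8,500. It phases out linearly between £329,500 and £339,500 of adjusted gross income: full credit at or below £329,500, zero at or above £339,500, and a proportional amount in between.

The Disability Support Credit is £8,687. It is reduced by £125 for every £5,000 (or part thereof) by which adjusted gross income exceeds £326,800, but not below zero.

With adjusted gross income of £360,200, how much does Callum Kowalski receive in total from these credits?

£13,417

Property Tax Rebate: 11% of the £21,000 excess over £339,200 is £2,310; credit = £3,800 − £2,310 = £1,490.
Veteran's Credit: 15% of the £15,400 excess over £344,800 is £2,310; credit = £6,425 − £2,310 = £4,115.
Caregiver Credit: £360,200 is at or above £339,500, so the credit is £0.
Disability Support Credit: income exceeds £326,800 by £33,400, which is 7 full-or-partial £5,000 increments; reduction = 7 × £125 = £875, leaving £7,812.
Total: £1,490 + £4,115 + £0 + £7,812 = £13,417.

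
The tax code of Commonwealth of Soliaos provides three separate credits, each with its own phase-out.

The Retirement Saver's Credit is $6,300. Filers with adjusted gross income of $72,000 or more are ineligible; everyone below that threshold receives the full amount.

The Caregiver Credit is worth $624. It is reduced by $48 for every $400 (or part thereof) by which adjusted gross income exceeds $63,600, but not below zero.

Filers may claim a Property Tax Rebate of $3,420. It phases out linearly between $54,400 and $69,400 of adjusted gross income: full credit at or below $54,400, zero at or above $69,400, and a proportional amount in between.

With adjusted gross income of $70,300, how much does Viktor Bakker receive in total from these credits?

Retirement Saver's Credit: $70,300 is below the $72,000 cutoff, so the full $6,300 applies.
Caregiver Credit: income exceeds $63,600 by $6,700 → 17 increments × $48 = $816 ≥ base, so the credit is $0.
Property Tax Rebate: $70,300 is at or above $69,400, so the credit is $0.
Total: $6,300 + $0 + $0 = $6,300.

$6,300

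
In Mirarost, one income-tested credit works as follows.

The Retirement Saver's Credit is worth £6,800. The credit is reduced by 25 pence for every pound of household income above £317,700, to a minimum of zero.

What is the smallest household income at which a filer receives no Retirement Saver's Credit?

£344,900

The credit falls by 25% of each pound above £317,700, so it reaches zero when the excess is £6,800 / 25% = £27,200: income = £317,700 + £27,200 = £344,900.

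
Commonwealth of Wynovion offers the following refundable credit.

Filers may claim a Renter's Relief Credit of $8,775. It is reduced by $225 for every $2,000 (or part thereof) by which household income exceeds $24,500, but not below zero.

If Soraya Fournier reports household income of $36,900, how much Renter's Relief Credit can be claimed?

$7,200

Renter's Relief Credit: income exceeds $24,500 by $12,400, which is 7 full-or-partial $2,000 increments; reduction = 7 × $225 = $1,575, leaving $7,200.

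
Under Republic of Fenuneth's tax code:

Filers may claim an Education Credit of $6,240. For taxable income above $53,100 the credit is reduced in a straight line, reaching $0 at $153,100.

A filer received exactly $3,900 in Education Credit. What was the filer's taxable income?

$3,900 is 3,900/6,240 of the full $6,240, so 2,340/6,240 of the $100,000 range has been used: income = $53,100 + $100,000 × 2,340/6,240 = $90,600.

$90,600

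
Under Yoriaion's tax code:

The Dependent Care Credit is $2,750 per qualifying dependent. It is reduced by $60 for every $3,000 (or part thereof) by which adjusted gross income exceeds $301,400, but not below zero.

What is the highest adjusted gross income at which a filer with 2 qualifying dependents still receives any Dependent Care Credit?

$574,400

Full credit = 2 × $2,750 = $5,500.
After 91 increments the reduction is 91 × $60 = $5,460, leaving $40; one more increment wipes it out. Increment 91 ends at excess 91 × $3,000 = $273,000, so the highest qualifying income is $301,400 + $273,000 = $574,400.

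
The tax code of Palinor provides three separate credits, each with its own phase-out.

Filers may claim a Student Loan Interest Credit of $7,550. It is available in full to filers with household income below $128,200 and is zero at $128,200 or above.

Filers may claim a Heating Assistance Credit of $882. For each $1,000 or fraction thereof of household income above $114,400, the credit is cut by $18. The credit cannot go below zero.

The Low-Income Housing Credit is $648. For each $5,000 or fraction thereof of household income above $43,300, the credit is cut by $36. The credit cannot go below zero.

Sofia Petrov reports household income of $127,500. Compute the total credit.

$8,216

Student Loan Interest Credit: $127,500 is below the $128,200 cutoff, so the full $7,550 applies.
Heating Assistance Credit: income exceeds $114,400 by $13,100, which is 14 full-or-partial $1,000 increments; reduction = 14 × $18 = $252, leaving $630.
Low-Income Housing Credit: income exceeds $43,300 by $84,200, which is 17 full-or-partial $5,000 increments; reduction = 17 × $36 = $612, leaving $36.
Total: $7,550 + $630 + $36 = $8,216.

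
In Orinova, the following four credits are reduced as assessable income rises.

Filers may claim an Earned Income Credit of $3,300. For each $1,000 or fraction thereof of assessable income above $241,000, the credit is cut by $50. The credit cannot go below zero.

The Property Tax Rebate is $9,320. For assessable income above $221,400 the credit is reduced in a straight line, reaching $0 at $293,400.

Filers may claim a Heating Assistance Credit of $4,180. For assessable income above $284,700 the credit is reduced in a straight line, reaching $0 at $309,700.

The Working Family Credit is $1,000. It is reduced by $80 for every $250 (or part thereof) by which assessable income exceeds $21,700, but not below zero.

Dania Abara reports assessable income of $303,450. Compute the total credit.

$1,195

Earned Income Credit: income exceeds $241,000 by $62,450, which is 63 full-or-partial $1,000 increments; reduction = 63 × $50 = $3,150, leaving $150.
Property Tax Rebate: $303,450 is at or above $293,400, so the credit is $0.
Heating Assistance Credit: $303,450 is $18,750 into a $25,000 phase-out range, leaving 6,250/25,000 of the credit: $4,180 × 6,250/25,000 = $1,045.
Working Family Credit: income exceeds $21,700 by $281,750 → 1127 increments × $80 = $90,160 ≥ base, so the credit is $0.
Total: $150 + $0 + $1,045 + $0 = $1,195.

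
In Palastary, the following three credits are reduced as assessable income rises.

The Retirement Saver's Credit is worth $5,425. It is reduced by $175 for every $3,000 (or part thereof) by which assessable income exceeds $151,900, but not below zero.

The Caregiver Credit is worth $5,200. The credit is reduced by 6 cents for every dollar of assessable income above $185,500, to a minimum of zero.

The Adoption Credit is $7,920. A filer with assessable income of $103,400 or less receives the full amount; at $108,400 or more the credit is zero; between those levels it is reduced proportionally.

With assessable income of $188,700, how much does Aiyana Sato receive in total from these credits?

$8,158

Retirement Saver's Credit: income exceeds $151,900 by $36,800, which is 13 full-or-partial $3,000 increments; reduction = 13 × $175 = $2,275, leaving $3,150.
Caregiver Credit: 6% of the $3,200 excess over $185,500 is $192; credit = $5,200 − $192 = $5,008.
Adoption Credit: $188,700 is at or above $108,400, so the credit is $0.
Total: $3,150 + $5,008 + $0 = $8,158.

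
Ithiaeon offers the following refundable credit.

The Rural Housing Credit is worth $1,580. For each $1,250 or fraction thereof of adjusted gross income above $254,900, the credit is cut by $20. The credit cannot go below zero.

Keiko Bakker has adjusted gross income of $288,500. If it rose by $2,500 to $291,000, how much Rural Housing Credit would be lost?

At $288,500 — income exceeds $254,900 by $33,600, which is 27 full-or-partial $1,250 increments; reduction = 27 × $20 = $540, leaving $1,040.
At $291,000 — income exceeds $254,900 by $36,100, which is 29 full-or-partial $1,250 increments; reduction = 29 × $20 = $580, leaving $1,000.
Lost: $1,040 − $1,000 = $40.

$40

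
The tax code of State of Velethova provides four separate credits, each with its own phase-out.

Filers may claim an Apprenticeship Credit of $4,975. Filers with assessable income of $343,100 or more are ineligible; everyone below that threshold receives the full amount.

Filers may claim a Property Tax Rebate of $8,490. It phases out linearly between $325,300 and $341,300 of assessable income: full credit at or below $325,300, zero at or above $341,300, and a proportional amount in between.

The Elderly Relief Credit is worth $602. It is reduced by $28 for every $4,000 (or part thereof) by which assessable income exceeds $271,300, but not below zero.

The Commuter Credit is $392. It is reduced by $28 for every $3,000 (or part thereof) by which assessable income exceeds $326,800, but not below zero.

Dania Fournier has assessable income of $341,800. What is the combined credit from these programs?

$5,325

Apprenticeship Credit: $341,800 is below the $343,100 cutoff, so the full $4,975 applies.
Property Tax Rebate: $341,800 is at or above $341,300, so the credit is $0.
Elderly Relief Credit: income exceeds $271,300 by $70,500, which is 18 full-or-partial $4,000 increments; reduction = 18 × $28 = $504, leaving $98.
Commuter Credit: income exceeds $326,800 by $15,000, which is 5 full-or-partial $3,000 increments; reduction = 5 × $28 = $140, leaving $252.
Total: $4,975 + $0 + $98 + $252 = $5,325.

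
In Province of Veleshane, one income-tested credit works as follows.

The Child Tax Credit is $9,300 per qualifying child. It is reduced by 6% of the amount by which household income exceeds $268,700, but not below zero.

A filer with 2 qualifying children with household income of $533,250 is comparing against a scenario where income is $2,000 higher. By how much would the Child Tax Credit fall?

At $533,250 — base = 2 × $9,300 = $18,600. 6% of the $264,550 excess over $268,700 is $15,873; credit = $18,600 − $15,873 = $2,727.
At $535,250 — base = 2 × $9,300 = $18,600. 6% of the $266,550 excess over $268,700 is $15,993; credit = $18,600 − $15,993 = $2,607.
Lost: $2,727 − $2,607 = $120.

$120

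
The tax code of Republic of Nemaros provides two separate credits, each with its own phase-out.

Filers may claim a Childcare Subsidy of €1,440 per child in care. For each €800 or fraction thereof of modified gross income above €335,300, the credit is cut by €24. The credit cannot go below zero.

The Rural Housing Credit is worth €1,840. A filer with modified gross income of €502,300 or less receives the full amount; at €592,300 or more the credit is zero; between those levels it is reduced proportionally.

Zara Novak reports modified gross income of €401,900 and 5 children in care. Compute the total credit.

€7,024

Childcare Subsidy: base = 5 × €1,440 = €7,200. income exceeds €335,300 by €66,600, which is 84 full-or-partial €800 increments; reduction = 84 × €24 = €2,016, leaving €5,184.
Rural Housing Credit: €401,900 is at or below the €502,300 threshold, so the full €1,840 applies.
Total: €5,184 + €1,840 = €7,024.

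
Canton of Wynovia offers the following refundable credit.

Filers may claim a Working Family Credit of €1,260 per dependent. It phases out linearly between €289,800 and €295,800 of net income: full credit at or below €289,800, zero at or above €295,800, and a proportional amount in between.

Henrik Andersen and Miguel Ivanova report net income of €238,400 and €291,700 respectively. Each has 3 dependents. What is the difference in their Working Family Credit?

Henrik (€238,400): Working Family Credit: base = 3 × €1,260 = €3,780. €238,400 is at or below the €289,800 threshold, so the full €3,780 applies.
Miguel (€291,700): Working Family Credit: base = 3 × €1,260 = €3,780. €291,700 is €1,900 into a €6,000 phase-out range, leaving 4,100/6,000 of the credit: €3,780 × 4,100/6,000 = €2,583.
Difference: |€3,780 − €2,583| = €1,197.

€1,197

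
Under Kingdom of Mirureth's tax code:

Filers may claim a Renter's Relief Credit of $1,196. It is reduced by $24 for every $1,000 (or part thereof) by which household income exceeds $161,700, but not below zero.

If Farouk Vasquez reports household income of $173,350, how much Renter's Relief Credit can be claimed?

$908

Renter's Relief Credit: income exceeds $161,700 by $11,650, which is 12 full-or-partial $1,000 increments; reduction = 12 × $24 = $288, leaving $908.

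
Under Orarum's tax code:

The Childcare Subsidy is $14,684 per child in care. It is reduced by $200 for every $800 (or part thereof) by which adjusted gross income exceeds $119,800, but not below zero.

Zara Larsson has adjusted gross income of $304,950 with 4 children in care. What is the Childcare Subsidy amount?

$12,336

Childcare Subsidy: base = 4 × $14,684 = $58,736. income exceeds $119,800 by $185,150, which is 232 full-or-partial $800 increments; reduction = 232 × $200 = $46,400, leaving $12,336.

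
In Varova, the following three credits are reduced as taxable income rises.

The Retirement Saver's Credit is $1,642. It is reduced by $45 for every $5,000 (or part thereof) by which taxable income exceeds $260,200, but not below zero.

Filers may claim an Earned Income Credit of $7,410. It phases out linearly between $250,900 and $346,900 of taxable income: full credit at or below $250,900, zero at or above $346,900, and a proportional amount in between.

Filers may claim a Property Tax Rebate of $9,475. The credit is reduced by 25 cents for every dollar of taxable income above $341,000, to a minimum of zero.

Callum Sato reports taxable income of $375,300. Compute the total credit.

$1,462

Retirement Saver's Credit: income exceeds $260,200 by $115,100, which is 24 full-or-partial $5,000 increments; reduction = 24 × $45 = $1,080, leaving $562.
Earned Income Credit: $375,300 is at or above $346,900, so the credit is $0.
Property Tax Rebate: 25% of the $34,300 excess over $341,000 is $8,575; credit = $9,475 − $8,575 = $900.
Total: $562 + $0 + $900 = $1,462.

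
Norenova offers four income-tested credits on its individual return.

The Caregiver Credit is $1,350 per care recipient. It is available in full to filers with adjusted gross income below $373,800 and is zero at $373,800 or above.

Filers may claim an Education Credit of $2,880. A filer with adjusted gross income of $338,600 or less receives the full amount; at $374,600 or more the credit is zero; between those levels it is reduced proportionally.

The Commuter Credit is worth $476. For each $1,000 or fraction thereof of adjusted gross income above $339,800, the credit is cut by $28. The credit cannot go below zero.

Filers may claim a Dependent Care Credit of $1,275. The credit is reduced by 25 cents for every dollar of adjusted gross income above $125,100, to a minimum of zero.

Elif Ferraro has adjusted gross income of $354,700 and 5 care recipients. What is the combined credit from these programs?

Caregiver Credit: base = 5 × $1,350 = $6,750. $354,700 is below the $373,800 cutoff, so the full $6,750 applies.
Education Credit: $354,700 is $16,100 into a $36,000 phase-out range, leaving 19,900/36,000 of the credit: $2,880 × 19,900/36,000 = $1,592.
Commuter Credit: income exceeds $339,800 by $14,900, which is 15 full-or-partial $1,000 increments; reduction = 15 × $28 = $420, leaving $56.
Dependent Care Credit: 25% of the $229,600 excess over $125,100 is $57,400 ≥ base, so the credit is $0.
Total: $6,750 + $1,592 + $56 + $0 = $8,398.

$8,398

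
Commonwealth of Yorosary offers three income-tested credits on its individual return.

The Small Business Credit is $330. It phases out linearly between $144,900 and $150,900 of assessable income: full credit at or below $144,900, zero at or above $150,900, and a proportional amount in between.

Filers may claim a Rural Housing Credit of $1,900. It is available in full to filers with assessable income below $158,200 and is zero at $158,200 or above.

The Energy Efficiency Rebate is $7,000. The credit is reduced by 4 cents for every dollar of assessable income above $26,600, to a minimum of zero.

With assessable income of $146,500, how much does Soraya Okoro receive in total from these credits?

Small Business Credit: $146,500 is $1,600 into a $6,000 phase-out range, leaving 4,400/6,000 of the credit: $330 × 4,400/6,000 = $242.
Rural Housing Credit: $146,500 is below the $158,200 cutoff, so the full $1,900 applies.
Energy Efficiency Rebate: 4% of the $119,900 excess over $26,600 is $4,796; credit = $7,000 − $4,796 = $2,204.
Total: $242 + $1,900 + $2,204 = $4,346.

$4,346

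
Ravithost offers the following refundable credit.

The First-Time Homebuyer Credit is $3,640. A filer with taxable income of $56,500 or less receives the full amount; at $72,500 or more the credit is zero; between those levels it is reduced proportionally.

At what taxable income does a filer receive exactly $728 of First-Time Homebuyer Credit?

$69,300

$728 is 728/3,640 of the full $3,640, so 2,912/3,640 of the $16,000 range has been used: income = $56,500 + $16,000 × 2,912/3,640 = $69,300.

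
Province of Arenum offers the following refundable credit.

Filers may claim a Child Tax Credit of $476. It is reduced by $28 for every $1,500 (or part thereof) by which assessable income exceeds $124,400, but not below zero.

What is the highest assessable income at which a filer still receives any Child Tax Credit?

After 16 increments the reduction is 16 × $28 = $448, leaving $28; one more increment wipes it out. Increment 16 ends at excess 16 × $1,500 = $24,000, so the highest qualifying income is $124,400 + $24,000 = $148,400.

$148,400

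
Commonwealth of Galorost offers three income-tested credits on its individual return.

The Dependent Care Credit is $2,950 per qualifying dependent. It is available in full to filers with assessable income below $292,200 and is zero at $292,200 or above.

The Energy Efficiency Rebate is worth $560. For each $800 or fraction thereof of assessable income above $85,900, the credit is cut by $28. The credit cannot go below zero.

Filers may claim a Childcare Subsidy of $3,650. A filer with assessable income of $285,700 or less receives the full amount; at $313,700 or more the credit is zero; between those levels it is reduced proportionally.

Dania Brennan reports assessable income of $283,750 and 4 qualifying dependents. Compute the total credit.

$15,450

Dependent Care Credit: base = 4 × $2,950 = $11,800. $283,750 is below the $292,200 cutoff, so the full $11,800 applies.
Energy Efficiency Rebate: income exceeds $85,900 by $197,850 → 248 increments × $28 = $6,944 ≥ base, so the credit is $0.
Childcare Subsidy: $283,750 is at or below the $285,700 threshold, so the full $3,650 applies.
Total: $11,800 + $0 + $3,650 = $15,450.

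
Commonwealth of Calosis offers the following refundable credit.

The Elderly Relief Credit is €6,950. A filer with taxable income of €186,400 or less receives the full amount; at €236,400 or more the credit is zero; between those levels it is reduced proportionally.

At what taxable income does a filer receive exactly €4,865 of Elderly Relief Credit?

€4,865 is 4,865/6,950 of the full €6,950, so 2,085/6,950 of the €50,000 range has been used: income = €186,400 + €50,000 × 2,085/6,950 = €201,400.

€201,400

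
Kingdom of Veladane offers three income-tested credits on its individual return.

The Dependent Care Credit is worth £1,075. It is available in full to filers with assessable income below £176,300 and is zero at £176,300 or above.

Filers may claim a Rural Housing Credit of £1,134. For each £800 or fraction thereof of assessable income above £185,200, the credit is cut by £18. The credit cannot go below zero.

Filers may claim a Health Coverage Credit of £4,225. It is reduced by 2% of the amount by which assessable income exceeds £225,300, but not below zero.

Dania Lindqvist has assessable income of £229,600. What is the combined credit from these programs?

£4,265

Dependent Care Credit: £229,600 meets or exceeds the £176,300 cutoff, so the credit is £0.
Rural Housing Credit: income exceeds £185,200 by £44,400, which is 56 full-or-partial £800 increments; reduction = 56 × £18 = £1,008, leaving £126.
Health Coverage Credit: 2% of the £4,300 excess over £225,300 is £86; credit = £4,225 − £86 = £4,139.
Total: £0 + £126 + £4,139 = £4,265.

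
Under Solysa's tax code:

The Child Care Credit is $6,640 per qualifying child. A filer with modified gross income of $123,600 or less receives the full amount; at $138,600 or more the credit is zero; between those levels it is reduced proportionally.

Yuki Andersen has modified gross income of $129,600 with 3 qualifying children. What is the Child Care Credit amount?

Child Care Credit: base = 3 × $6,640 = $19,920. $129,600 is $6,000 into a $15,000 phase-out range, leaving 9,000/15,000 of the credit: $19,920 × 9,000/15,000 = $11,952.

$11,952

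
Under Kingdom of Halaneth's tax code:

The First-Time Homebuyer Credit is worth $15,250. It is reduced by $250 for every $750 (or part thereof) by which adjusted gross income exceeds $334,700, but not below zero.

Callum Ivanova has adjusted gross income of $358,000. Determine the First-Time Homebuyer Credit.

First-Time Homebuyer Credit: income exceeds $334,700 by $23,300, which is 32 full-or-partial $750 increments; reduction = 32 × $250 = $8,000, leaving $7,250.

$7,250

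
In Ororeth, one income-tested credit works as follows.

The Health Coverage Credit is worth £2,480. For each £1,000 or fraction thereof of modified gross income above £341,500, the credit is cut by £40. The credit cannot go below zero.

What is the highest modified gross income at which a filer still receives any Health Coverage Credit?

£402,500

After 61 increments the reduction is 61 × £40 = £2,440, leaving £40; one more increment wipes it out. Increment 61 ends at excess 61 × £1,000 = £61,000, so the highest qualifying income is £341,500 + £61,000 = £402,500.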